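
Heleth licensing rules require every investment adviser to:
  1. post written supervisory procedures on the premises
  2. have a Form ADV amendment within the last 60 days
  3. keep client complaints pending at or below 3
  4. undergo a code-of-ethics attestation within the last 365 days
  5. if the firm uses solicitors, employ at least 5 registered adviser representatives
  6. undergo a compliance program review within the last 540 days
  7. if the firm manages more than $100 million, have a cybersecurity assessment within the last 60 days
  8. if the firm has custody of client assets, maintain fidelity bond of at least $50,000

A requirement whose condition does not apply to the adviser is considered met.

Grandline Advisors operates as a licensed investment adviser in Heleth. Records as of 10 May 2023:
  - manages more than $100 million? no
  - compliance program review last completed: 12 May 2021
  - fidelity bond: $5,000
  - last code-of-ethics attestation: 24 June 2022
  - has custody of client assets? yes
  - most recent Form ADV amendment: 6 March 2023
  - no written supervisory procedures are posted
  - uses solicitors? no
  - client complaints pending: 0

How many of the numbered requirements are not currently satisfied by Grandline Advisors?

4

1. written supervisory procedures absent → not met
2. Form ADV amendment 65 days ago vs limit 60 → not met
3. client complaints pending 0 ≤ 3 → met
4. code-of-ethics attestation 320 days ago vs limit 365 → met
5. condition 'uses solicitors' does not hold → requirement n/a → met
6. compliance program review 728 days ago vs limit 540 → not met
7. condition 'manages more than $100 million' does not hold → requirement n/a → met
8. condition 'has custody of client assets' holds; fidelity bond $5,000 < $50,000 → not met
Not met: 4 of 8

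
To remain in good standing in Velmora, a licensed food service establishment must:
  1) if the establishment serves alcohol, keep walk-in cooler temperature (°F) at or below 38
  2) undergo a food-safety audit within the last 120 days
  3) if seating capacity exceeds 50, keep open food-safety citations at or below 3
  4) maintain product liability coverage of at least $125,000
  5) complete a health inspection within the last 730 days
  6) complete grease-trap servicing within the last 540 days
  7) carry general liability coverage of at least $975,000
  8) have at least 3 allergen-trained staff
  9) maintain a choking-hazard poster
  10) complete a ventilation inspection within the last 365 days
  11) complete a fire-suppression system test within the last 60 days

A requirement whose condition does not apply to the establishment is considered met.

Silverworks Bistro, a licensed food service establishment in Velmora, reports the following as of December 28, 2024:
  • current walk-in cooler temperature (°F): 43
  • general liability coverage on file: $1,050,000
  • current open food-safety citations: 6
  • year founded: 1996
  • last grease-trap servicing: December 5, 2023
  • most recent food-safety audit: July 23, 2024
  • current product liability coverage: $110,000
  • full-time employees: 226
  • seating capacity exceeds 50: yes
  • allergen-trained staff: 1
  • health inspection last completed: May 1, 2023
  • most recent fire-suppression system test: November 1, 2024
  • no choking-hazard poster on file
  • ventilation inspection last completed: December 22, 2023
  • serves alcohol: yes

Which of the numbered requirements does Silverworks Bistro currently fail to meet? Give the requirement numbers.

1. condition 'serves alcohol' holds; walk-in cooler temperature (°F) 43 > 38 → not met
2. food-safety audit 158 days ago vs limit 120 → not met
3. condition 'seating capacity exceeds 50' holds; open food-safety citations 6 > 3 → not met
4. product liability coverage $110,000 < $125,000 → not met
5. health inspection 607 days ago vs limit 730 → met
6. grease-trap servicing 389 days ago vs limit 540 → met
7. general liability coverage $1,050,000 ≥ $975,000 → met
8. allergen-trained staff 1 < 3 → not met
9. choking-hazard poster absent → not met
10. ventilation inspection 372 days ago vs limit 365 → not met
11. fire-suppression system test 57 days ago vs limit 60 → met
Not met: 1, 2, 3, 4, 8, 9, 10

1, 2, 3, 4, 8, 9, 10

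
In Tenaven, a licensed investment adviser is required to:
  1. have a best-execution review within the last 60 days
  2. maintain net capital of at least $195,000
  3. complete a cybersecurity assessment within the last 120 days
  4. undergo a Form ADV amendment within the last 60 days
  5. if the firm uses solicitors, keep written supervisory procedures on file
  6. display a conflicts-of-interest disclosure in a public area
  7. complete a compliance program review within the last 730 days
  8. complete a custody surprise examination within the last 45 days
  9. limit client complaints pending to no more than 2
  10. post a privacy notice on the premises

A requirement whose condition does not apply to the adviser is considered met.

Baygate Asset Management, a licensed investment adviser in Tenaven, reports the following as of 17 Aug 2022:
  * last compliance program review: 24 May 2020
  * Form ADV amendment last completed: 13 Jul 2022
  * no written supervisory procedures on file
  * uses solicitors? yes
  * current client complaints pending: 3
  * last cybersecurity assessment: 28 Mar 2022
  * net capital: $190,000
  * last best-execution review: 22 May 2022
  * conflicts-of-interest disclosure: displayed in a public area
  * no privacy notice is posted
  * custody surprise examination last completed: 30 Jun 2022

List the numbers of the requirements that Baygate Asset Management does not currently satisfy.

1, 2, 3, 5, 7, 8, 9, 10

1. best-execution review 87 days ago vs limit 60 → not met
2. net capital $190,000 < $195,000 → not met
3. cybersecurity assessment 142 days ago vs limit 120 → not met
4. Form ADV amendment 35 days ago vs limit 60 → met
5. condition 'uses solicitors' holds; written supervisory procedures absent → not met
6. conflicts-of-interest disclosure present → met
7. compliance program review 815 days ago vs limit 730 → not met
8. custody surprise examination 48 days ago vs limit 45 → not met
9. client complaints pending 3 > 2 → not met
10. privacy notice absent → not met
Not met: 1, 2, 3, 5, 7, 8, 9, 10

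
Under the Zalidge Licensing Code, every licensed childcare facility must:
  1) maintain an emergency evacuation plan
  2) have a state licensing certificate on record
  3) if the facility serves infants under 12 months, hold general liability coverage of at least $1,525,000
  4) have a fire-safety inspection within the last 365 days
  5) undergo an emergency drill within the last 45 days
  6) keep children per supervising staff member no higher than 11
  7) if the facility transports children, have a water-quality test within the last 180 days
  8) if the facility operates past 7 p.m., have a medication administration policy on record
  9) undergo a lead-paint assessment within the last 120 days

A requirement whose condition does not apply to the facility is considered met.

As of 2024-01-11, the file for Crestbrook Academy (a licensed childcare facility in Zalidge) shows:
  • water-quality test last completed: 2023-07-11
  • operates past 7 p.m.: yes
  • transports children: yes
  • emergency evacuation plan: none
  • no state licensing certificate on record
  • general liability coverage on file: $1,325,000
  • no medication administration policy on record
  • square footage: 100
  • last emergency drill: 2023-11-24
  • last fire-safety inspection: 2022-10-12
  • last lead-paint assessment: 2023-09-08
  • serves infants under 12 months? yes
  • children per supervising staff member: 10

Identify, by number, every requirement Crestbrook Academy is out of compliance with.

1, 2, 3, 4, 5, 7, 8, 9

1. emergency evacuation plan absent → not met
2. state licensing certificate absent → not met
3. condition 'serves infants under 12 months' holds; general liability coverage $1,325,000 < $1,525,000 → not met
4. fire-safety inspection 456 days ago vs limit 365 → not met
5. emergency drill 48 days ago vs limit 45 → not met
6. children per supervising staff member 10 ≤ 11 → met
7. condition 'transports children' holds; water-quality test 184 days ago vs limit 180 → not met
8. condition 'operates past 7 p.m.' holds; medication administration policy absent → not met
9. lead-paint assessment 125 days ago vs limit 120 → not met
Not met: 1, 2, 3, 4, 5, 7, 8, 9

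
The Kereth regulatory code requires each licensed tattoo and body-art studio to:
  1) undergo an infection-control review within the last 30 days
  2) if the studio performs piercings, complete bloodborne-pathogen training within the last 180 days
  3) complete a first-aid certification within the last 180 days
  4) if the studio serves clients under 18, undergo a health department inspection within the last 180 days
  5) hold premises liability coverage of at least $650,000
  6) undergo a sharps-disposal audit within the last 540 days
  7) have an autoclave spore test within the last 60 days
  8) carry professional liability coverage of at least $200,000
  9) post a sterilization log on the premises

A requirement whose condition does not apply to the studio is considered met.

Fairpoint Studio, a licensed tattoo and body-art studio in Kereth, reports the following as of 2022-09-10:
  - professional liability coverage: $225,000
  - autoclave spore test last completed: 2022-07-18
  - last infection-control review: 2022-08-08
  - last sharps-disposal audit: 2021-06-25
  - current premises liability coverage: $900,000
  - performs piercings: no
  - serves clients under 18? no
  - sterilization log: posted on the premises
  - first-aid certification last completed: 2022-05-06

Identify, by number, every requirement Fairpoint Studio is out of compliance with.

1. infection-control review 33 days ago vs limit 30 → not met
2. condition 'performs piercings' does not hold → requirement n/a → met
3. first-aid certification 127 days ago vs limit 180 → met
4. condition 'serves clients under 18' does not hold → requirement n/a → met
5. premises liability coverage $900,000 ≥ $650,000 → met
6. sharps-disposal audit 442 days ago vs limit 540 → met
7. autoclave spore test 54 days ago vs limit 60 → met
8. professional liability coverage $225,000 ≥ $200,000 → met
9. sterilization log present → met
Not met: 1

1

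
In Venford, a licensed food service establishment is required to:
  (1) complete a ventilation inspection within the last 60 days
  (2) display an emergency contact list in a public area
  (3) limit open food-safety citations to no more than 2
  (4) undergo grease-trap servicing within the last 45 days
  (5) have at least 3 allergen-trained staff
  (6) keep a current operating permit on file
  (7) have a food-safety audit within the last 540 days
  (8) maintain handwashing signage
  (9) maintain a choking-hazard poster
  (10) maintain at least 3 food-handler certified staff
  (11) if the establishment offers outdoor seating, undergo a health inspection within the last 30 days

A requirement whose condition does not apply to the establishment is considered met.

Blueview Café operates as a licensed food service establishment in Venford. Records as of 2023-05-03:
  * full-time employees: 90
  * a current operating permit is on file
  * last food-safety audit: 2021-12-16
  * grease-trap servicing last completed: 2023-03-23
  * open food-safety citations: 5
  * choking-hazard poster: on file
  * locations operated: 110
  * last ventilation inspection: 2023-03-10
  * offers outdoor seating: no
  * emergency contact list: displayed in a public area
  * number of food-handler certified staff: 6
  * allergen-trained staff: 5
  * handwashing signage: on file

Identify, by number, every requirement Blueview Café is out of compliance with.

3

1. ventilation inspection 54 days ago vs limit 60 → met
2. emergency contact list present → met
3. open food-safety citations 5 > 2 → not met
4. grease-trap servicing 41 days ago vs limit 45 → met
5. allergen-trained staff 5 ≥ 3 → met
6. current operating permit present → met
7. food-safety audit 503 days ago vs limit 540 → met
8. handwashing signage present → met
9. choking-hazard poster present → met
10. food-handler certified staff 6 ≥ 3 → met
11. condition 'offers outdoor seating' does not hold → requirement n/a → met
Not met: 3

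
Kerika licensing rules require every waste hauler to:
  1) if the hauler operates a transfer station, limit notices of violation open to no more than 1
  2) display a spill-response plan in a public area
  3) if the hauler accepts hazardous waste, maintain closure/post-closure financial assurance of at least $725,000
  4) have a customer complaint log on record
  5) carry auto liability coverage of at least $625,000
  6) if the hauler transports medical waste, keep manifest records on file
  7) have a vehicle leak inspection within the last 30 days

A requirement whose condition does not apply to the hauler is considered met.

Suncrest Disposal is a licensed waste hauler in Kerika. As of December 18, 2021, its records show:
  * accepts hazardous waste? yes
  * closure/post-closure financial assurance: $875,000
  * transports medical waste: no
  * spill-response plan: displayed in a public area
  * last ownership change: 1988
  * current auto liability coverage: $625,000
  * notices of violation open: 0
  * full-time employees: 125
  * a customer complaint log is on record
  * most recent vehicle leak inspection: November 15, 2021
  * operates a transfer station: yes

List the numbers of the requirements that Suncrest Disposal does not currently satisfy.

1. condition 'operates a transfer station' holds; notices of violation open 0 ≤ 1 → met
2. spill-response plan present → met
3. condition 'accepts hazardous waste' holds; closure/post-closure financial assurance $875,000 ≥ $725,000 → met
4. customer complaint log present → met
5. auto liability coverage $625,000 ≥ $625,000 → met
6. condition 'transports medical waste' does not hold → requirement n/a → met
7. vehicle leak inspection 33 days ago vs limit 30 → not met
Not met: 7

7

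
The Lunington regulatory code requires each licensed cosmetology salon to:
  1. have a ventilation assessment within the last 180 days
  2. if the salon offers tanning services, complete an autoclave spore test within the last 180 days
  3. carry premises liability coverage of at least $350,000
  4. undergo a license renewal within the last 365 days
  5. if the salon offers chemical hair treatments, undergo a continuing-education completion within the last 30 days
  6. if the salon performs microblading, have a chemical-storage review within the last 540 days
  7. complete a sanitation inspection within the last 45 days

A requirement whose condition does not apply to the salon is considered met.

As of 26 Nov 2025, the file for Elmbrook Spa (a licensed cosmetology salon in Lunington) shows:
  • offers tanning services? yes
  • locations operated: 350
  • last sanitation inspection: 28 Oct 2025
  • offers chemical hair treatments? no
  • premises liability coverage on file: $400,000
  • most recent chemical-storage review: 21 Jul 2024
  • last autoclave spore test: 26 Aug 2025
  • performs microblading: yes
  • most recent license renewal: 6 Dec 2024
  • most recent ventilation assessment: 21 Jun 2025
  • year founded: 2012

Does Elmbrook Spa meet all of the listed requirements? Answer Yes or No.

1. ventilation assessment 158 days ago vs limit 180 → met
2. condition 'offers tanning services' holds; autoclave spore test 92 days ago vs limit 180 → met
3. premises liability coverage $400,000 ≥ $350,000 → met
4. license renewal 355 days ago vs limit 365 → met
5. condition 'offers chemical hair treatments' does not hold → requirement n/a → met
6. condition 'performs microblading' holds; chemical-storage review 493 days ago vs limit 540 → met
7. sanitation inspection 29 days ago vs limit 45 → met
All met.

Yes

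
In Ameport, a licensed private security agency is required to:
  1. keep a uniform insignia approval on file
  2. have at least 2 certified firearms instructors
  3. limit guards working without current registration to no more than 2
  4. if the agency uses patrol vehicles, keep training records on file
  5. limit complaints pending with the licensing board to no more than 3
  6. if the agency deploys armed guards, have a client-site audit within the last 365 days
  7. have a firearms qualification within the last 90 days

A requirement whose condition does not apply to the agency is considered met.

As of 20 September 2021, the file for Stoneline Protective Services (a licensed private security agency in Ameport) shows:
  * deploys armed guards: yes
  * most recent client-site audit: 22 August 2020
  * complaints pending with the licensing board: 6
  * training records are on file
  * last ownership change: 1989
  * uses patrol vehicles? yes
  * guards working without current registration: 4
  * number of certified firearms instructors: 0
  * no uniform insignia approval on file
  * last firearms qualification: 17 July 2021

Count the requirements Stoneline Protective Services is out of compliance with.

5

1. uniform insignia approval absent → not met
2. certified firearms instructors 0 < 2 → not met
3. guards working without current registration 4 > 2 → not met
4. condition 'uses patrol vehicles' holds; training records present → met
5. complaints pending with the licensing board 6 > 3 → not met
6. condition 'deploys armed guards' holds; client-site audit 394 days ago vs limit 365 → not met
7. firearms qualification 65 days ago vs limit 90 → met
Not met: 5 of 7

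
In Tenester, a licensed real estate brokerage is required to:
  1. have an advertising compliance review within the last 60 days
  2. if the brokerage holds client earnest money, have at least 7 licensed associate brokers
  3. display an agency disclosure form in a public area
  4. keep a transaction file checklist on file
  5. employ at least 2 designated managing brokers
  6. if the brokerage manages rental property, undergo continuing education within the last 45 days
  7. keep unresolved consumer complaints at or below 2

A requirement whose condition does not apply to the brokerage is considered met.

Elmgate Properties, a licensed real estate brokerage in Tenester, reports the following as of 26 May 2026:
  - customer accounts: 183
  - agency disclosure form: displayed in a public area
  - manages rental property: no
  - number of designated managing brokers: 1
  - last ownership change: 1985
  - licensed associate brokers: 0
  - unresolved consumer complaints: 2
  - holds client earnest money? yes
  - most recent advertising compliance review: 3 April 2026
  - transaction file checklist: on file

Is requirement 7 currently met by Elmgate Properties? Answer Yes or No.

Yes

7. unresolved consumer complaints 2 ≤ 2 → met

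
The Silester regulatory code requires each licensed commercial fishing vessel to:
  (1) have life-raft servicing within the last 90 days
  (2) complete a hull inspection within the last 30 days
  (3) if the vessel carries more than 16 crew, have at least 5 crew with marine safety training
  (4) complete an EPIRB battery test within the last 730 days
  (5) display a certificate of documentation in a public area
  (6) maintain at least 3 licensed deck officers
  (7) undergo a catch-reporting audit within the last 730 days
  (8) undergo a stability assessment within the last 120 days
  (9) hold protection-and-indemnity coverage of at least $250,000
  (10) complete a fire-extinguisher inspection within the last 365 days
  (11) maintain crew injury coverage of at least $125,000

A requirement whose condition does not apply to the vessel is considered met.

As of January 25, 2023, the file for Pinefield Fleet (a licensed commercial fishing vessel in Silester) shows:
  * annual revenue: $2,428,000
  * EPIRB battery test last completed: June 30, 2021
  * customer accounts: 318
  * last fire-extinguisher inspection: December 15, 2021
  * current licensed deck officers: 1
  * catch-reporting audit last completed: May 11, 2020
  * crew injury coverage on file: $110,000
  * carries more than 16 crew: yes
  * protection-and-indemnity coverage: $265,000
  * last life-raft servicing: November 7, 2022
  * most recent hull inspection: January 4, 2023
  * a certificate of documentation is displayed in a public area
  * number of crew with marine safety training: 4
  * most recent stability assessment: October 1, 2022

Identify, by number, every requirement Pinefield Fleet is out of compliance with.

1. life-raft servicing 79 days ago vs limit 90 → met
2. hull inspection 21 days ago vs limit 30 → met
3. condition 'carries more than 16 crew' holds; crew with marine safety training 4 < 5 → not met
4. EPIRB battery test 574 days ago vs limit 730 → met
5. certificate of documentation present → met
6. licensed deck officers 1 < 3 → not met
7. catch-reporting audit 989 days ago vs limit 730 → not met
8. stability assessment 116 days ago vs limit 120 → met
9. protection-and-indemnity coverage $265,000 ≥ $250,000 → met
10. fire-extinguisher inspection 406 days ago vs limit 365 → not met
11. crew injury coverage $110,000 < $125,000 → not met
Not met: 3, 6, 7, 10, 11

3, 6, 7, 10, 11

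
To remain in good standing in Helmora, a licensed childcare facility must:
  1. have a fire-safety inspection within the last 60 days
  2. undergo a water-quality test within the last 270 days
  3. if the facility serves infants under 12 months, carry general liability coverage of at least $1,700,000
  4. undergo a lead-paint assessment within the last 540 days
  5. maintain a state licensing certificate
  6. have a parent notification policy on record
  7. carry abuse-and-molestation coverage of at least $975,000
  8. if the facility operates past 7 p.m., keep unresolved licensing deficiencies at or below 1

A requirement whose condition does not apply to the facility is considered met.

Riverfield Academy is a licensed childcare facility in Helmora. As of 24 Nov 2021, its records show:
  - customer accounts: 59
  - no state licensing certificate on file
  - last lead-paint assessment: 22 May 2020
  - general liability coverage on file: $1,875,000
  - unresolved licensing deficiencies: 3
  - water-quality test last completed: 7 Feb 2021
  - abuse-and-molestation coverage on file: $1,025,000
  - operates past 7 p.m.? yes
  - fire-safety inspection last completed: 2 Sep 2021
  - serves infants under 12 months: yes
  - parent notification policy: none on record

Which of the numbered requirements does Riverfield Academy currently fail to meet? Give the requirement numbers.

1. fire-safety inspection 83 days ago vs limit 60 → not met
2. water-quality test 290 days ago vs limit 270 → not met
3. condition 'serves infants under 12 months' holds; general liability coverage $1,875,000 ≥ $1,700,000 → met
4. lead-paint assessment 551 days ago vs limit 540 → not met
5. state licensing certificate absent → not met
6. parent notification policy absent → not met
7. abuse-and-molestation coverage $1,025,000 ≥ $975,000 → met
8. condition 'operates past 7 p.m.' holds; unresolved licensing deficiencies 3 > 1 → not met
Not met: 1, 2, 4, 5, 6, 8

1, 2, 4, 5, 6, 8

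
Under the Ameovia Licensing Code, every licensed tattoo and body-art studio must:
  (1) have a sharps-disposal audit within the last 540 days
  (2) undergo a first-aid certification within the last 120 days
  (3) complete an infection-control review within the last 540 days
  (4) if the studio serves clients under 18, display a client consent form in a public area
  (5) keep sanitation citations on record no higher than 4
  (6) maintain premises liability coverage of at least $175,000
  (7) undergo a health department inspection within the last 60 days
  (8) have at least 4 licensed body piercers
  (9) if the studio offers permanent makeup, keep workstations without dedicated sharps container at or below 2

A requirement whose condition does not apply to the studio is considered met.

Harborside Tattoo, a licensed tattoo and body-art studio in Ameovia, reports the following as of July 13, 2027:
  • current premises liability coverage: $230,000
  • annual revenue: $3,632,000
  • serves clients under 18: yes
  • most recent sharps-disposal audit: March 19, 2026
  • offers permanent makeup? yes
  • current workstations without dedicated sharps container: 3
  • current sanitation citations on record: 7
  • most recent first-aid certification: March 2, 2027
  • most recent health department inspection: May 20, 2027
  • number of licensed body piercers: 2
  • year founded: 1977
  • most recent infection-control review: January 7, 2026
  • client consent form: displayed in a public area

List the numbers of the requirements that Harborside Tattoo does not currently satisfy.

2, 3, 5, 8, 9

1. sharps-disposal audit 481 days ago vs limit 540 → met
2. first-aid certification 133 days ago vs limit 120 → not met
3. infection-control review 552 days ago vs limit 540 → not met
4. condition 'serves clients under 18' holds; client consent form present → met
5. sanitation citations on record 7 > 4 → not met
6. premises liability coverage $230,000 ≥ $175,000 → met
7. health department inspection 54 days ago vs limit 60 → met
8. licensed body piercers 2 < 4 → not met
9. condition 'offers permanent makeup' holds; workstations without dedicated sharps container 3 > 2 → not met
Not met: 2, 3, 5, 8, 9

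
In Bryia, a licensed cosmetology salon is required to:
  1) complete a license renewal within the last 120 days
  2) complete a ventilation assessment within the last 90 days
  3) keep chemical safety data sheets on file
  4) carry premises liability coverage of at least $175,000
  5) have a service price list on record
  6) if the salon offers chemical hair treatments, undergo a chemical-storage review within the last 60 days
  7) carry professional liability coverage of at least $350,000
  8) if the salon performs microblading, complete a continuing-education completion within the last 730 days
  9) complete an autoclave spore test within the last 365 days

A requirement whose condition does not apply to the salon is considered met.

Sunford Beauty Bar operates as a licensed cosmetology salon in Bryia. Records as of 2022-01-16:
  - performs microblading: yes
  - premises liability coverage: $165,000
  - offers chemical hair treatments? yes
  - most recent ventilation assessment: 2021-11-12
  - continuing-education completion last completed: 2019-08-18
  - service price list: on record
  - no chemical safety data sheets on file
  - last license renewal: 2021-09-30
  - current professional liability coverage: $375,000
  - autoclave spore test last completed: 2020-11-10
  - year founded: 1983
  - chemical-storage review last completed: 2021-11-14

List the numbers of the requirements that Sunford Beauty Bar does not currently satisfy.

1. license renewal 108 days ago vs limit 120 → met
2. ventilation assessment 65 days ago vs limit 90 → met
3. chemical safety data sheets absent → not met
4. premises liability coverage $165,000 < $175,000 → not met
5. service price list present → met
6. condition 'offers chemical hair treatments' holds; chemical-storage review 63 days ago vs limit 60 → not met
7. professional liability coverage $375,000 ≥ $350,000 → met
8. condition 'performs microblading' holds; continuing-education completion 882 days ago vs limit 730 → not met
9. autoclave spore test 432 days ago vs limit 365 → not met
Not met: 3, 4, 6, 8, 9

3, 4, 6, 8, 9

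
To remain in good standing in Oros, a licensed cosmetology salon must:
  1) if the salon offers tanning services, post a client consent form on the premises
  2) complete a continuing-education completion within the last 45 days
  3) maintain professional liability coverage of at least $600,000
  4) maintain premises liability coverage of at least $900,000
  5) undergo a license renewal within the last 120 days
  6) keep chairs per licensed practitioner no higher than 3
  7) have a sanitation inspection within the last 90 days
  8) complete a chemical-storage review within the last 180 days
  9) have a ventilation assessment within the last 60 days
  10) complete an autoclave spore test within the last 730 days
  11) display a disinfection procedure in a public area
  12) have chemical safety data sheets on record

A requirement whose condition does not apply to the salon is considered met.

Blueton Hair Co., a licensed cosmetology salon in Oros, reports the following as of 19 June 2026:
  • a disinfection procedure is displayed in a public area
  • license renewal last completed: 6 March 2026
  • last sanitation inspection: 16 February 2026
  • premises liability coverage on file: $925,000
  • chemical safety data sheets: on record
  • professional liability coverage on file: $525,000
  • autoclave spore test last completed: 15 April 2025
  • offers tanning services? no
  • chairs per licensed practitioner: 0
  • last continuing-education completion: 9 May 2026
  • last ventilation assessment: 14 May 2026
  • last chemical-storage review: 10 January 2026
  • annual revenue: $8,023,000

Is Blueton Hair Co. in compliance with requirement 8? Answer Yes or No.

8. chemical-storage review 160 days ago vs limit 180 → met

Yes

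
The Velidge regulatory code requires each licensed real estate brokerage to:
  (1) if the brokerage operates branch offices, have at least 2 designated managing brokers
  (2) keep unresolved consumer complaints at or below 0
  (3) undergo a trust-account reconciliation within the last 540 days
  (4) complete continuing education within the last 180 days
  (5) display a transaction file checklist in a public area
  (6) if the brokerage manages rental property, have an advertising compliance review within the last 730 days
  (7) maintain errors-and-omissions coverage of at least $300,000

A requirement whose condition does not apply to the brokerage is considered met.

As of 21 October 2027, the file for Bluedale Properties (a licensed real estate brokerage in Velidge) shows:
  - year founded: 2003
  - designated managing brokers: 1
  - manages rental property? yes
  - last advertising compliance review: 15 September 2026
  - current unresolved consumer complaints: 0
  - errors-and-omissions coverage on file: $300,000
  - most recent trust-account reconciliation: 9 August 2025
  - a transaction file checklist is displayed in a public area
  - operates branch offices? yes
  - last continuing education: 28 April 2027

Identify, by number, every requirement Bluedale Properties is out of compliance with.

1. condition 'operates branch offices' holds; designated managing brokers 1 < 2 → not met
2. unresolved consumer complaints 0 ≤ 0 → met
3. trust-account reconciliation 803 days ago vs limit 540 → not met
4. continuing education 176 days ago vs limit 180 → met
5. transaction file checklist present → met
6. condition 'manages rental property' holds; advertising compliance review 401 days ago vs limit 730 → met
7. errors-and-omissions coverage $300,000 ≥ $300,000 → met
Not met: 1, 3

1, 3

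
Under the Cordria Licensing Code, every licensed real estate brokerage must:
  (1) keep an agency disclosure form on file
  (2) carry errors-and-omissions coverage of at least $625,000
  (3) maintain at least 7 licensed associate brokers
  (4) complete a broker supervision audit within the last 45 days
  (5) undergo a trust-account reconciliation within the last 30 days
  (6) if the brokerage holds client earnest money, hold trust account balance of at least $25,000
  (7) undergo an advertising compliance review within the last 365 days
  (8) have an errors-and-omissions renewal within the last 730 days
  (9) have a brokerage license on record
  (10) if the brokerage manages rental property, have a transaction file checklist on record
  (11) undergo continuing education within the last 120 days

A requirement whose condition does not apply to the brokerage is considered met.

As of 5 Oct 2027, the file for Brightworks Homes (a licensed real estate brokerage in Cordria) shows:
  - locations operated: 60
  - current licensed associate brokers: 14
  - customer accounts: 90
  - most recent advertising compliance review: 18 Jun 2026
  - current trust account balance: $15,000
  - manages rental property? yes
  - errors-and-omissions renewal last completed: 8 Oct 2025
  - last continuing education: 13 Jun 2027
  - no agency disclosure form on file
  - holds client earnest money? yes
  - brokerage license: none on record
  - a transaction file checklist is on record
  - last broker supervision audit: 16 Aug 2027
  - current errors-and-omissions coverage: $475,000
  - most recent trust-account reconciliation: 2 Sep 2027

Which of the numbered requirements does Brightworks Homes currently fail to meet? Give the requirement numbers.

1. agency disclosure form absent → not met
2. errors-and-omissions coverage $475,000 < $625,000 → not met
3. licensed associate brokers 14 ≥ 7 → met
4. broker supervision audit 50 days ago vs limit 45 → not met
5. trust-account reconciliation 33 days ago vs limit 30 → not met
6. condition 'holds client earnest money' holds; trust account balance $15,000 < $25,000 → not met
7. advertising compliance review 474 days ago vs limit 365 → not met
8. errors-and-omissions renewal 727 days ago vs limit 730 → met
9. brokerage license absent → not met
10. condition 'manages rental property' holds; transaction file checklist present → met
11. continuing education 114 days ago vs limit 120 → met
Not met: 1, 2, 4, 5, 6, 7, 9

1, 2, 4, 5, 6, 7, 9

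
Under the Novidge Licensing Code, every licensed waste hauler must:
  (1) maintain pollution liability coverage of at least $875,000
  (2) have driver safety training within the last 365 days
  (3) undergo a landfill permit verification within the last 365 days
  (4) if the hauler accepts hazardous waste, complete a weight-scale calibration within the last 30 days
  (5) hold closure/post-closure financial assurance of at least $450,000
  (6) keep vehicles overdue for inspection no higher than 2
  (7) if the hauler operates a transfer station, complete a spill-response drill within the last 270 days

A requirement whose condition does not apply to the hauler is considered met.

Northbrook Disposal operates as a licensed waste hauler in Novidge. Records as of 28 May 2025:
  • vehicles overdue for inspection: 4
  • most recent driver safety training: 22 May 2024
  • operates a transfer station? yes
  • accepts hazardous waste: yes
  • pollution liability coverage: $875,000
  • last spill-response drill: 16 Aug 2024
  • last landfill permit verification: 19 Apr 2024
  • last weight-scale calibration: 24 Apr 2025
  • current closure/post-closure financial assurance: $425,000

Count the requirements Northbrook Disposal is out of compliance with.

1. pollution liability coverage $875,000 ≥ $875,000 → met
2. driver safety training 371 days ago vs limit 365 → not met
3. landfill permit verification 404 days ago vs limit 365 → not met
4. condition 'accepts hazardous waste' holds; weight-scale calibration 34 days ago vs limit 30 → not met
5. closure/post-closure financial assurance $425,000 < $450,000 → not met
6. vehicles overdue for inspection 4 > 2 → not met
7. condition 'operates a transfer station' holds; spill-response drill 285 days ago vs limit 270 → not met
Not met: 6 of 7

6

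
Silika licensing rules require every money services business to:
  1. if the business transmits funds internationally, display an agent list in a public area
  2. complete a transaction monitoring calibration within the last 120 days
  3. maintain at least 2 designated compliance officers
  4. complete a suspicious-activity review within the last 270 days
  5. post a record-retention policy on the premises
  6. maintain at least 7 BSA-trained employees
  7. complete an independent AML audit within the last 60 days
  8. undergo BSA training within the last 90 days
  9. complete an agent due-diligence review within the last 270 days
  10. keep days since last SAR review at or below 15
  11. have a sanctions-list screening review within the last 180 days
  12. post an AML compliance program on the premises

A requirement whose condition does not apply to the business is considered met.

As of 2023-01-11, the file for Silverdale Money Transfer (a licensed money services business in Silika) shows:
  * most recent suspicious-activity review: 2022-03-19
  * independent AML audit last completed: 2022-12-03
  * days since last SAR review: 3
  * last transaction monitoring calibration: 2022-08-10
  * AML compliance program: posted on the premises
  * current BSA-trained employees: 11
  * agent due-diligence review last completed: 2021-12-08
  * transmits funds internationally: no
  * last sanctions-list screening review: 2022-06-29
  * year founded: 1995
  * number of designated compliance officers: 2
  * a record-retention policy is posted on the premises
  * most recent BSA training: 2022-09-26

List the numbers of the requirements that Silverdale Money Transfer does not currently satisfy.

2, 4, 8, 9, 11

1. condition 'transmits funds internationally' does not hold → requirement n/a → met
2. transaction monitoring calibration 154 days ago vs limit 120 → not met
3. designated compliance officers 2 ≥ 2 → met
4. suspicious-activity review 298 days ago vs limit 270 → not met
5. record-retention policy present → met
6. BSA-trained employees 11 ≥ 7 → met
7. independent AML audit 39 days ago vs limit 60 → met
8. BSA training 107 days ago vs limit 90 → not met
9. agent due-diligence review 399 days ago vs limit 270 → not met
10. days since last SAR review 3 ≤ 15 → met
11. sanctions-list screening review 196 days ago vs limit 180 → not met
12. AML compliance program present → met
Not met: 2, 4, 8, 9, 11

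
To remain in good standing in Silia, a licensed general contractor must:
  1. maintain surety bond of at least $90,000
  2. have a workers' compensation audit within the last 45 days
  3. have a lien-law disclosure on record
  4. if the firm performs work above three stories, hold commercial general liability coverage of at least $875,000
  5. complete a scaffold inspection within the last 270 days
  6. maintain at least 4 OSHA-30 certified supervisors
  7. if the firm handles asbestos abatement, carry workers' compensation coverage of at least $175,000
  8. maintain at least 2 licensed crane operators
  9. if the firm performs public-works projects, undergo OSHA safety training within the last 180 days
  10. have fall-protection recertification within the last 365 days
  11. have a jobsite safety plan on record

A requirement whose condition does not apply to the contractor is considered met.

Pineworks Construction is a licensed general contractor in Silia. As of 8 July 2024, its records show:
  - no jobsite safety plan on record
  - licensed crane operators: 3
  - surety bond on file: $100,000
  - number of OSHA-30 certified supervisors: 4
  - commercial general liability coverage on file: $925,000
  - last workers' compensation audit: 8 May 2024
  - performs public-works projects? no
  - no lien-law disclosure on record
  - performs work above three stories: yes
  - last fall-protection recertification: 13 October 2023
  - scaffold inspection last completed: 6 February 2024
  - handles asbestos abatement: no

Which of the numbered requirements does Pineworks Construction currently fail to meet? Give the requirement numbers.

1. surety bond $100,000 ≥ $90,000 → met
2. workers' compensation audit 61 days ago vs limit 45 → not met
3. lien-law disclosure absent → not met
4. condition 'performs work above three stories' holds; commercial general liability coverage $925,000 ≥ $875,000 → met
5. scaffold inspection 153 days ago vs limit 270 → met
6. OSHA-30 certified supervisors 4 ≥ 4 → met
7. condition 'handles asbestos abatement' does not hold → requirement n/a → met
8. licensed crane operators 3 ≥ 2 → met
9. condition 'performs public-works projects' does not hold → requirement n/a → met
10. fall-protection recertification 269 days ago vs limit 365 → met
11. jobsite safety plan absent → not met
Not met: 2, 3, 11

2, 3, 11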